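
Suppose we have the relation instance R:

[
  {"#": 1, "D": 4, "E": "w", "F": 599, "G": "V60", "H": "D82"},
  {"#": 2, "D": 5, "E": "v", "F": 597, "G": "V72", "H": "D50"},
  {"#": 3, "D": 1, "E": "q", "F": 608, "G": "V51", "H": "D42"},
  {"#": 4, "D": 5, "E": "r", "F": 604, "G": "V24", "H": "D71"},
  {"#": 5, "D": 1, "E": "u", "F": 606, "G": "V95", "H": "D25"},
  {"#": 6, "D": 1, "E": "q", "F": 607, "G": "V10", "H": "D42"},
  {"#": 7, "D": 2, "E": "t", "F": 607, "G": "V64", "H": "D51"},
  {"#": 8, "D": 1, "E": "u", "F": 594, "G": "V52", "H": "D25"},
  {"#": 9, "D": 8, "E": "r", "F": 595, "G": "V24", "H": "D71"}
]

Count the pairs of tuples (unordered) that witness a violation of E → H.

E=q: all 2 rows agree on H — 0 pairs.
E=r: all 2 rows agree on H — 0 pairs.
E=u: all 2 rows agree on H — 0 pairs.

0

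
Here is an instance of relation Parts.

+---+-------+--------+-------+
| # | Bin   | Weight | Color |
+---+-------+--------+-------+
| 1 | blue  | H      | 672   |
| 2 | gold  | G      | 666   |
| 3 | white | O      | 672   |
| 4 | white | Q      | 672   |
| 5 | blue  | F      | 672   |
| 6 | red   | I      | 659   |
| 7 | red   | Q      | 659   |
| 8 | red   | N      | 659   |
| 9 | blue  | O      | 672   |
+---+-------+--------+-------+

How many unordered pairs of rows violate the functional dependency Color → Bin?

Color=672: violating pairs (1,3), (1,4), (3,5), (3,9), (4,5), (4,9) — 6 pairs.
Color=659: all 3 rows agree on Bin — 0 pairs.

6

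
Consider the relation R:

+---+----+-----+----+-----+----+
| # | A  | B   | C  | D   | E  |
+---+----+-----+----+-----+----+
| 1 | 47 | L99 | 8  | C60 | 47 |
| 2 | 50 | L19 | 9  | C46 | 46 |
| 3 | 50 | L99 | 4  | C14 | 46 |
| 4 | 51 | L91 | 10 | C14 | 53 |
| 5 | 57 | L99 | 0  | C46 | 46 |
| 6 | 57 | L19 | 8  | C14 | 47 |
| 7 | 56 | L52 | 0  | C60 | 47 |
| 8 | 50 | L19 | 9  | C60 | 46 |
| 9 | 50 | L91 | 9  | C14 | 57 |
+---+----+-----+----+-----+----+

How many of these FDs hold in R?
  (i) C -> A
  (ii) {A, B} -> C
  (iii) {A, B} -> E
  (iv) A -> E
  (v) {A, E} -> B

(i) C -> A: C=8: rows 1, 6 → A takes values {47, 57} — violation; C=0: rows 5, 7 → A takes values {57, 56} — violation — fails.
(ii) {A, B} -> C: every LHS value maps to a single RHS value — holds.
(iii) {A, B} -> E: every LHS value maps to a single RHS value — holds.
(iv) A -> E: A=50: rows 2, 3, 8, 9 → E takes values {46, 57} — violation; A=57: rows 5, 6 → E takes values {46, 47} — violation — fails.
(v) {A, E} -> B: (A=50, E=46): rows 2, 3, 8 → B takes values {L19, L99} — violation — fails.
2 of the 5 dependencies hold.

2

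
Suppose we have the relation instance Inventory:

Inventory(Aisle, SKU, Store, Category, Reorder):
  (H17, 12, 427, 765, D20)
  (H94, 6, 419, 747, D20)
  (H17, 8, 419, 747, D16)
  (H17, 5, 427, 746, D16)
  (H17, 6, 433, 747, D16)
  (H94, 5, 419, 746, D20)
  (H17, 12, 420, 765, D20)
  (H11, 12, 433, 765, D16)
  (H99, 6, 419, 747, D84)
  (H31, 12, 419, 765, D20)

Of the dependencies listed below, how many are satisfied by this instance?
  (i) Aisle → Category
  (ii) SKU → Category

(i) Aisle → Category: Aisle=H17: 5 rows → Category takes values {765, 747, 746} — violation; Aisle=H94: 2 rows → Category takes values {747, 746} — violation — fails.
(ii) SKU → Category: every LHS value maps to a single RHS value — holds.
1 of the 2 dependencies holds.

1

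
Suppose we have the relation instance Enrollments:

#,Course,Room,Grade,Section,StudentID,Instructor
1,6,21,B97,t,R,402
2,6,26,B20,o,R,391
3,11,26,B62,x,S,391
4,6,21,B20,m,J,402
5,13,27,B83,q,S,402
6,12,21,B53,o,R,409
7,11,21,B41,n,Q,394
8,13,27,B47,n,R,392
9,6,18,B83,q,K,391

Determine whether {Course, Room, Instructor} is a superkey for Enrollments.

No

Rows 1 and 4 have the same {Course, Room, Instructor} value (Course=6, Room=21, Instructor=402) but are distinct tuples, so {Course, Room, Instructor} does not determine every attribute — not a superkey.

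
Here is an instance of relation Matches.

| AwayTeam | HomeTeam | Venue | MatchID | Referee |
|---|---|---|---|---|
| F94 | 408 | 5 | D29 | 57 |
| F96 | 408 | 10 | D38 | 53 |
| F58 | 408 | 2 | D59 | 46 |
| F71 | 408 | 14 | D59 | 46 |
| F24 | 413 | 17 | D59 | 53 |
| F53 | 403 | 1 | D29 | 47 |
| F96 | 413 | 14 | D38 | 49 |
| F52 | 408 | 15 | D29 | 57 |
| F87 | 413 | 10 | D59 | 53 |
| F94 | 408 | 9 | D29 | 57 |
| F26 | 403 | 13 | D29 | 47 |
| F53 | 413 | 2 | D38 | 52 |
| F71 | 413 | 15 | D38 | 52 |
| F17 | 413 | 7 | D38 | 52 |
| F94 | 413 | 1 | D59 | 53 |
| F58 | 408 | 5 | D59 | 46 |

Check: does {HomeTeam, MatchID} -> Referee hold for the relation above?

(HomeTeam=408, MatchID=D29): 3 rows → Referee = 57, 57, 57 ✓
(HomeTeam=408, MatchID=D38): 1 row → Referee = 53 ✓
(HomeTeam=408, MatchID=D59): 3 rows → Referee = 46, 46, 46 ✓
(HomeTeam=413, MatchID=D59): 3 rows → Referee = 53, 53, 53 ✓
(HomeTeam=403, MatchID=D29): 2 rows → Referee = 47, 47 ✓
(HomeTeam=413, MatchID=D38): 4 rows → Referee takes values {49, 52} — violation
Two rows agree on {HomeTeam, MatchID} but differ on Referee, so {HomeTeam, MatchID} -> Referee does not hold.

No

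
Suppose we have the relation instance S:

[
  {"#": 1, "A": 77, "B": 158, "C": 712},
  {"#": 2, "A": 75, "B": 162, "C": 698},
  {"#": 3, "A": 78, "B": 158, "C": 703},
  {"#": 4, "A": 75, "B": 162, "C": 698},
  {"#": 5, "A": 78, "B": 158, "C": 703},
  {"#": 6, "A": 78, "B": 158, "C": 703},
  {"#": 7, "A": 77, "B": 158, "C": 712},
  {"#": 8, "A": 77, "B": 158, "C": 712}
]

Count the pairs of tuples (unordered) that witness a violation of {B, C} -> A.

(B=158, C=712): all 3 rows agree on A — 0 pairs.
(B=162, C=698): all 2 rows agree on A — 0 pairs.
(B=158, C=703): all 3 rows agree on A — 0 pairs.

0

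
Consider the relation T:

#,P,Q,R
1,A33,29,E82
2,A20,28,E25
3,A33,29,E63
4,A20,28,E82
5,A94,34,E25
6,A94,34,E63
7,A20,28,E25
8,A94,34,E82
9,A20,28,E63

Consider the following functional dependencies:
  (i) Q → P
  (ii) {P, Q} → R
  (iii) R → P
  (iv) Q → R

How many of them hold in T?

(i) Q → P: every LHS value maps to a single RHS value — holds.
(ii) {P, Q} → R: (P=A33, Q=29): rows 1, 3 → R takes values {E82, E63} — violation; (P=A20, Q=28): rows 2, 4, 7, 9 → R takes values {E25, E82, E63} — violation; (P=A94, Q=34): rows 5, 6, 8 → R takes values {E25, E63, E82} — violation — fails.
(iii) R → P: R=E82: rows 1, 4, 8 → P takes values {A33, A20, A94} — violation; R=E25: rows 2, 5, 7 → P takes values {A20, A94} — violation; R=E63: rows 3, 6, 9 → P takes values {A33, A94, A20} — violation — fails.
(iv) Q → R: Q=29: rows 1, 3 → R takes values {E82, E63} — violation; Q=28: rows 2, 4, 7, 9 → R takes values {E25, E82, E63} — violation; Q=34: rows 5, 6, 8 → R takes values {E25, E63, E82} — violation — fails.
1 of the 4 dependencies holds.

1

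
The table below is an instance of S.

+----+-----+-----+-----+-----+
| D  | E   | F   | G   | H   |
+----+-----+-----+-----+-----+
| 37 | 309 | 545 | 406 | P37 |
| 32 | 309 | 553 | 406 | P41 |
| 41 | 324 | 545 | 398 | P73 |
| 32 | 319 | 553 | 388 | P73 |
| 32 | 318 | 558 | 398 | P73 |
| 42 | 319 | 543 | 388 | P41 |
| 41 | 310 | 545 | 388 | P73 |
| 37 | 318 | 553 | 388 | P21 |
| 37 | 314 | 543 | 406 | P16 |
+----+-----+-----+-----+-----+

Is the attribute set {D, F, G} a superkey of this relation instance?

Yes

All 9 rows have distinct {D, F, G} values, so {D, F, G} → (all attributes) holds and {D, F, G} is a superkey.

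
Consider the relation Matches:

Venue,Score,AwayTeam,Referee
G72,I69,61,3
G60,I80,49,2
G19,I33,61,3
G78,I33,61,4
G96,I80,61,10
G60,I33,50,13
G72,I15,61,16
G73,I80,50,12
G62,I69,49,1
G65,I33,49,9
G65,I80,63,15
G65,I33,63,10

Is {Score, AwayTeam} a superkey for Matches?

Two distinct rows share (Score=I33, AwayTeam=61), so {Score, AwayTeam} does not determine every attribute — not a superkey.

No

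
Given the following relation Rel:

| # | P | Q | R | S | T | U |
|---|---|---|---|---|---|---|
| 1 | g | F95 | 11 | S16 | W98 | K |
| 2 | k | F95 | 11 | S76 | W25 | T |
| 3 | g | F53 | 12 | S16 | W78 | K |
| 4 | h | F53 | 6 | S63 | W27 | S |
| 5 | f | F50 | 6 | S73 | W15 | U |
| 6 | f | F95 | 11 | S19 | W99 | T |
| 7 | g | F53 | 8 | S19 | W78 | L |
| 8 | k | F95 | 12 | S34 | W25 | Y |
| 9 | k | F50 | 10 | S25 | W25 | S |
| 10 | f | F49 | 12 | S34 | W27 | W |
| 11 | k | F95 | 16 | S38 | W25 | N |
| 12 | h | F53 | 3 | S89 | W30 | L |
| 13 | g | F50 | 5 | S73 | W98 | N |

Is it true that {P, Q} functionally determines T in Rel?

No

(P=g, Q=F95): row 1 → T = W98 ✓
(P=k, Q=F95): rows 2, 8, 11 → T = W25, W25, W25 ✓
(P=g, Q=F53): rows 3, 7 → T = W78, W78 ✓
(P=h, Q=F53): rows 4, 12 → T takes values {W27, W30} — violation
(P=f, Q=F50): row 5 → T = W15 ✓
(P=f, Q=F95): row 6 → T = W99 ✓
(P=k, Q=F50): row 9 → T = W25 ✓
(P=f, Q=F49): row 10 → T = W27 ✓
(P=g, Q=F50): row 13 → T = W98 ✓
Two rows agree on {P, Q} but differ on T, so {P, Q} -> T does not hold.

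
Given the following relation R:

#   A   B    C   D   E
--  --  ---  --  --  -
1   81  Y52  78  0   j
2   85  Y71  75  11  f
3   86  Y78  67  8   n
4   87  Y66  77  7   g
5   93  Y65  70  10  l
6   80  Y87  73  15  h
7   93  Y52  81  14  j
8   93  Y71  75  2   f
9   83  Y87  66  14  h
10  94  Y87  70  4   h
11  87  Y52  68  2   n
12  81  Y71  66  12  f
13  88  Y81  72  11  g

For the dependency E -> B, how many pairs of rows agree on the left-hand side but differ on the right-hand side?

2

E=j: all 2 rows agree on B — 0 pairs.
E=f: all 3 rows agree on B — 0 pairs.
E=n: violating pairs (3,11) — 1 pair.
E=g: violating pairs (4,13) — 1 pair.
E=h: all 3 rows agree on B — 0 pairs.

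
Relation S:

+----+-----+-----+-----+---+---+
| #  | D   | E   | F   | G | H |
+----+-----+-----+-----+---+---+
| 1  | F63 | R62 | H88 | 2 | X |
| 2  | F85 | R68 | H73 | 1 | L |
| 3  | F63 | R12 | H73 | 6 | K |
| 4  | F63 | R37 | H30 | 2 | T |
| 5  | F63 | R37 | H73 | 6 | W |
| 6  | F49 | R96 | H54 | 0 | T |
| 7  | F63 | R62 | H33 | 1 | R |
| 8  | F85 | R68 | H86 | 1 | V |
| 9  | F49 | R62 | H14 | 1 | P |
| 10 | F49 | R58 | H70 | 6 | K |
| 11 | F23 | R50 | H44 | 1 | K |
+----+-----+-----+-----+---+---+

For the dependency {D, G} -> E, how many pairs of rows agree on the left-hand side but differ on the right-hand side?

(D=F63, G=2): violating pairs (1,4) — 1 pair.
(D=F85, G=1): all 2 rows agree on E — 0 pairs.
(D=F63, G=6): violating pairs (3,5) — 1 pair.

2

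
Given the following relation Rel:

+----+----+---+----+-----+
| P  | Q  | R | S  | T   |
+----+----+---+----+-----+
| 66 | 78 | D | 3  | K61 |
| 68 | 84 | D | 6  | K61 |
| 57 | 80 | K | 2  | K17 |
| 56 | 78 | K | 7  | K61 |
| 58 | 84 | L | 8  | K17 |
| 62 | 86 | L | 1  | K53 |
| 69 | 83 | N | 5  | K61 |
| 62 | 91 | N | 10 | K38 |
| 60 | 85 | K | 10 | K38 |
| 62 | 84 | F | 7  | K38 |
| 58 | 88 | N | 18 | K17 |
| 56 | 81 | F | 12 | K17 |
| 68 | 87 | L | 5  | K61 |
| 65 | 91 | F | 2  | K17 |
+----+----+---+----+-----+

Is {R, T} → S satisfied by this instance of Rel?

(R=D, T=K61): 2 rows → S takes values {3, 6} — violation
(R=K, T=K17): 1 row → S = 2 ✓
(R=K, T=K61): 1 row → S = 7 ✓
(R=L, T=K17): 1 row → S = 8 ✓
(R=L, T=K53): 1 row → S = 1 ✓
(R=N, T=K61): 1 row → S = 5 ✓
(R=N, T=K38): 1 row → S = 10 ✓
(R=K, T=K38): 1 row → S = 10 ✓
(R=F, T=K38): 1 row → S = 7 ✓
(R=N, T=K17): 1 row → S = 18 ✓
(R=F, T=K17): 2 rows → S takes values {12, 2} — violation
(R=L, T=K61): 1 row → S = 5 ✓
Two rows agree on {R, T} but differ on S, so {R, T} → S does not hold.

No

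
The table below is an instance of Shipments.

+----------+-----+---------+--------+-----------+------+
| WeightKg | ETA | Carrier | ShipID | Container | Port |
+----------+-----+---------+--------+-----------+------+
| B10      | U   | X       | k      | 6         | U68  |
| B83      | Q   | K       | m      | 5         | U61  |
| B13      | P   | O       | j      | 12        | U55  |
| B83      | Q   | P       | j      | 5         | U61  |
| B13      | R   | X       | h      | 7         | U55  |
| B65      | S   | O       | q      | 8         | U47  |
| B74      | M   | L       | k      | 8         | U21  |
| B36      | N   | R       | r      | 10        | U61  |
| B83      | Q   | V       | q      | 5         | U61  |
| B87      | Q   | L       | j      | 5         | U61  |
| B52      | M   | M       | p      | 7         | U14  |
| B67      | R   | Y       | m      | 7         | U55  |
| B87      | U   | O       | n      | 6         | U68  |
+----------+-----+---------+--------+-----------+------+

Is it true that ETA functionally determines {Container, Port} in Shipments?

No

ETA=U: 2 rows → {Container,Port} = (6, U68), (6, U68) ✓
ETA=Q: 4 rows → {Container,Port} = (5, U61), (5, U61), (5, U61), (5, U61) ✓
ETA=P: 1 row → {Container,Port} = (12, U55) ✓
ETA=R: 2 rows → {Container,Port} = (7, U55), (7, U55) ✓
ETA=S: 1 row → {Container,Port} = (8, U47) ✓
ETA=M: 2 rows → {Container,Port} takes values {(8, U21), (7, U14)} — violation
ETA=N: 1 row → {Container,Port} = (10, U61) ✓
Two rows agree on ETA but differ on {Container, Port}, so ETA -> {Container, Port} does not hold.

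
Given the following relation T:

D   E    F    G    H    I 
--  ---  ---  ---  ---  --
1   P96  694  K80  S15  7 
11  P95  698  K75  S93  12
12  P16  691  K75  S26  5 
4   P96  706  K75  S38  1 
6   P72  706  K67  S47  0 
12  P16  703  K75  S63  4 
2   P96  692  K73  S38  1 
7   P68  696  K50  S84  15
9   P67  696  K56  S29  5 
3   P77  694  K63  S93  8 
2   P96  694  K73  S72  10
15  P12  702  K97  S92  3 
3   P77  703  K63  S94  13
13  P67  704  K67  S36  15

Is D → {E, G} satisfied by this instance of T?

Yes

D=1: 1 row → {E,G} = (P96, K80) ✓
D=11: 1 row → {E,G} = (P95, K75) ✓
D=12: 2 rows → {E,G} = (P16, K75), (P16, K75) ✓
D=4: 1 row → {E,G} = (P96, K75) ✓
D=6: 1 row → {E,G} = (P72, K67) ✓
D=2: 2 rows → {E,G} = (P96, K73), (P96, K73) ✓
D=7: 1 row → {E,G} = (P68, K50) ✓
D=9: 1 row → {E,G} = (P67, K56) ✓
D=3: 2 rows → {E,G} = (P77, K63), (P77, K63) ✓
D=15: 1 row → {E,G} = (P12, K97) ✓
D=13: 1 row → {E,G} = (P67, K67) ✓
Every D value is associated with a single {E, G} value, so D → {E, G} holds.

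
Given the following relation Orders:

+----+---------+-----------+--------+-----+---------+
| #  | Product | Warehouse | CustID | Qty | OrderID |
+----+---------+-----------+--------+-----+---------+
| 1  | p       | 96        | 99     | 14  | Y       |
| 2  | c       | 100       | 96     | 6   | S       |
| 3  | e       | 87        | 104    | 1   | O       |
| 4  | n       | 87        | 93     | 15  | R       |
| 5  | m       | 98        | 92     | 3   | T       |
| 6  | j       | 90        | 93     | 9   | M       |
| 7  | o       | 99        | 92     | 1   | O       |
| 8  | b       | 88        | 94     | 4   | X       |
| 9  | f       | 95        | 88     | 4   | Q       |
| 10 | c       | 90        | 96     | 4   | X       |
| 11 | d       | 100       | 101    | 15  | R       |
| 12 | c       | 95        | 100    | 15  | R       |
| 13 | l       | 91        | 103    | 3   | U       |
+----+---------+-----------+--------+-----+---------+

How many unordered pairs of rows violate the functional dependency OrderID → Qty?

0

OrderID=O: all 2 rows agree on Qty — 0 pairs.
OrderID=R: all 3 rows agree on Qty — 0 pairs.
OrderID=X: all 2 rows agree on Qty — 0 pairs.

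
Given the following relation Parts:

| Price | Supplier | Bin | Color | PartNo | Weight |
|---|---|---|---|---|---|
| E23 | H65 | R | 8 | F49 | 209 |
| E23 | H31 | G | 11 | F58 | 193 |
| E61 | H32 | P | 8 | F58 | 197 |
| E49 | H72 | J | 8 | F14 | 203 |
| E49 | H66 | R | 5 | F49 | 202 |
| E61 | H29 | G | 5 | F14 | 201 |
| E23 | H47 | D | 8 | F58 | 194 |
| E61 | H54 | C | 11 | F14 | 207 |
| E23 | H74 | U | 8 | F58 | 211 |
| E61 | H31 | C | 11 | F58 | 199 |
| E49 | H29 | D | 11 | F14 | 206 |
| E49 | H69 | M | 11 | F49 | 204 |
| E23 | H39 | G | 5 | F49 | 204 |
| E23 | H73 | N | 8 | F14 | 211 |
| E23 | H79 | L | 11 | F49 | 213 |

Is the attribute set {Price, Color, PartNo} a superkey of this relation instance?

No

Two distinct rows share (Price=E23, Color=8, PartNo=F58), so {Price, Color, PartNo} does not determine every attribute — not a superkey.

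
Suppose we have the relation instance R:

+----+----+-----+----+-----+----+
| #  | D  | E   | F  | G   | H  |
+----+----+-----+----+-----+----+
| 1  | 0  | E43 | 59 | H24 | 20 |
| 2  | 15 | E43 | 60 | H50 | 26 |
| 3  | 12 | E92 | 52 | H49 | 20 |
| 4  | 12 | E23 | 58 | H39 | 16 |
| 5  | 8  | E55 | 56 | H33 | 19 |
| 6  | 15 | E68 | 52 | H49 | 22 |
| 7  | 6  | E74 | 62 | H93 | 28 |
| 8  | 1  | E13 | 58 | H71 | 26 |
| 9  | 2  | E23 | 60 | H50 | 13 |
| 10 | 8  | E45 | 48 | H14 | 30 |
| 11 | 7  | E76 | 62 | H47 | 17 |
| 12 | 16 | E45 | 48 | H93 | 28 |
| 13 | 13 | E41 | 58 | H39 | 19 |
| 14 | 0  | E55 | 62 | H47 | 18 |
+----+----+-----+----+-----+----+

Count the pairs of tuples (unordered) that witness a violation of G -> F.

1

G=H50: all 2 rows agree on F — 0 pairs.
G=H49: all 2 rows agree on F — 0 pairs.
G=H39: all 2 rows agree on F — 0 pairs.
G=H93: violating pairs (7,12) — 1 pair.
G=H47: all 2 rows agree on F — 0 pairs.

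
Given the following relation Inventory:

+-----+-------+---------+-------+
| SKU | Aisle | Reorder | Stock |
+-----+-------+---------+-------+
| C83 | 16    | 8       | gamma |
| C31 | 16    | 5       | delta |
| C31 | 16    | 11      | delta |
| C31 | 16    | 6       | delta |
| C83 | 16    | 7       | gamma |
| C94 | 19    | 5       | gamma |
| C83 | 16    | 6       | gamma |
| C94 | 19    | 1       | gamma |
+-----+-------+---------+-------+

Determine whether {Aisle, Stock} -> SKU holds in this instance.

(Aisle=16, Stock=gamma): 3 rows → SKU = C83, C83, C83 ✓
(Aisle=16, Stock=delta): 3 rows → SKU = C31, C31, C31 ✓
(Aisle=19, Stock=gamma): 2 rows → SKU = C94, C94 ✓
Every {Aisle, Stock} value is associated with a single SKU value, so {Aisle, Stock} -> SKU holds.

Yes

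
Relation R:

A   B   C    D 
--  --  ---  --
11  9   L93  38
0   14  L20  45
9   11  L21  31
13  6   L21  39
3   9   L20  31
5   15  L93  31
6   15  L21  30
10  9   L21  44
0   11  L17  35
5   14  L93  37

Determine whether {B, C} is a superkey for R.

Yes

All 10 rows have distinct {B, C} values, so {B, C} → (all attributes) holds and {B, C} is a superkey.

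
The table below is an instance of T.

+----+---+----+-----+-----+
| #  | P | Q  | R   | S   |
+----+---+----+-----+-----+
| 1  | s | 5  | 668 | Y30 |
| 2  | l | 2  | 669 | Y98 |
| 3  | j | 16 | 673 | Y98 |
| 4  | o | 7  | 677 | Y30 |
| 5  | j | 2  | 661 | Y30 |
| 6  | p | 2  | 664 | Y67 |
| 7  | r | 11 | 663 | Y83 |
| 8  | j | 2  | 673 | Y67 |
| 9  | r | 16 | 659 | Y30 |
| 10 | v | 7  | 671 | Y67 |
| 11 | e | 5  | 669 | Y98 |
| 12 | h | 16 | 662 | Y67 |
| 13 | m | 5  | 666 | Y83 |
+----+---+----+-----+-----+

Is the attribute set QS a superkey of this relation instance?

Rows 6 and 8 have the same QS value (Q=2, S=Y67) but are distinct tuples, so QS does not determine every attribute — not a superkey.

No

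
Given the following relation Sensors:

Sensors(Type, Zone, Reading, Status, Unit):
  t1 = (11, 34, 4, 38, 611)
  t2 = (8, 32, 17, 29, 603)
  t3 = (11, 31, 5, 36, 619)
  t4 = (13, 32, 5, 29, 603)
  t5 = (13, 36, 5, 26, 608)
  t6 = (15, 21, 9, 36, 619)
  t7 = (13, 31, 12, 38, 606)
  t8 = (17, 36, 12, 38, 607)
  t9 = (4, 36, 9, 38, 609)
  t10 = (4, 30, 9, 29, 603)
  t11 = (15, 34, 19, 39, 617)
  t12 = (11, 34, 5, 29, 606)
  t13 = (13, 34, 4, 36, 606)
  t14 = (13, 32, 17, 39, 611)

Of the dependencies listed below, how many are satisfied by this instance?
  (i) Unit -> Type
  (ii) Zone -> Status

(i) Unit -> Type: Unit=611: rows 1, 14 → Type takes values {11, 13} — violation; Unit=603: rows 2, 4, 10 → Type takes values {8, 13, 4} — violation; Unit=619: rows 3, 6 → Type takes values {11, 15} — violation; Unit=606: rows 7, 12, 13 → Type takes values {13, 11} — violation — fails.
(ii) Zone -> Status: Zone=34: rows 1, 11, 12, 13 → Status takes values {38, 39, 29, 36} — violation; Zone=32: rows 2, 4, 14 → Status takes values {29, 39} — violation; Zone=31: rows 3, 7 → Status takes values {36, 38} — violation; Zone=36: rows 5, 8, 9 → Status takes values {26, 38} — violation — fails.
None of the 2 dependencies hold.

0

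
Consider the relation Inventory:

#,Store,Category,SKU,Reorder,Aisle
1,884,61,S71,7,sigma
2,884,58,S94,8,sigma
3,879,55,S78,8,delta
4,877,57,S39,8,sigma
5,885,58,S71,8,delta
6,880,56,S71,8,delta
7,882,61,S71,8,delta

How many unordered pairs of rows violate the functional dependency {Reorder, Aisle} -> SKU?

4

(Reorder=8, Aisle=sigma): violating pairs (2,4) — 1 pair.
(Reorder=8, Aisle=delta): violating pairs (3,5), (3,6), (3,7) — 3 pairs.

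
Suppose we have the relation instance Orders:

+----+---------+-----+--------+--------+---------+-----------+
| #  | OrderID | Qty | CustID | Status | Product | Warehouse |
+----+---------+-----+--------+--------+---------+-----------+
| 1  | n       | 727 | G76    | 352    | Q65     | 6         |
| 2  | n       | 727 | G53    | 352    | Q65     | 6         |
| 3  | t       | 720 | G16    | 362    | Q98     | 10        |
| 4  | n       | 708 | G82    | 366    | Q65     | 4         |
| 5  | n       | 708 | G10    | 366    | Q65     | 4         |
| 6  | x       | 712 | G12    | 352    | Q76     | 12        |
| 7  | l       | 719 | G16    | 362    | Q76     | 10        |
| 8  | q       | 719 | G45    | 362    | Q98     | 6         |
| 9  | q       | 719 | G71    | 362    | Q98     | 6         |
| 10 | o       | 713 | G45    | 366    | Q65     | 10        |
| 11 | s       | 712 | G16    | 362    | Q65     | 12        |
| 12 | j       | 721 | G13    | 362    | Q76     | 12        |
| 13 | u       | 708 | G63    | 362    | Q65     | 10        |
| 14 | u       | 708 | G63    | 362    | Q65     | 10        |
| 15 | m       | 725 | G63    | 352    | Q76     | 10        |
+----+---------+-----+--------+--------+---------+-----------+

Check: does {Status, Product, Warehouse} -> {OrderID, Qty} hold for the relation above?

(Status=352, Product=Q65, Warehouse=6): rows 1, 2 → {OrderID,Qty} = (n, 727), (n, 727) ✓
(Status=362, Product=Q98, Warehouse=10): row 3 → {OrderID,Qty} = (t, 720) ✓
(Status=366, Product=Q65, Warehouse=4): rows 4, 5 → {OrderID,Qty} = (n, 708), (n, 708) ✓
(Status=352, Product=Q76, Warehouse=12): row 6 → {OrderID,Qty} = (x, 712) ✓
(Status=362, Product=Q76, Warehouse=10): row 7 → {OrderID,Qty} = (l, 719) ✓
(Status=362, Product=Q98, Warehouse=6): rows 8, 9 → {OrderID,Qty} = (q, 719), (q, 719) ✓
(Status=366, Product=Q65, Warehouse=10): row 10 → {OrderID,Qty} = (o, 713) ✓
(Status=362, Product=Q65, Warehouse=12): row 11 → {OrderID,Qty} = (s, 712) ✓
(Status=362, Product=Q76, Warehouse=12): row 12 → {OrderID,Qty} = (j, 721) ✓
(Status=362, Product=Q65, Warehouse=10): rows 13, 14 → {OrderID,Qty} = (u, 708), (u, 708) ✓
(Status=352, Product=Q76, Warehouse=10): row 15 → {OrderID,Qty} = (m, 725) ✓
Every {Status, Product, Warehouse} value is associated with a single {OrderID, Qty} value, so {Status, Product, Warehouse} -> {OrderID, Qty} holds.

Yes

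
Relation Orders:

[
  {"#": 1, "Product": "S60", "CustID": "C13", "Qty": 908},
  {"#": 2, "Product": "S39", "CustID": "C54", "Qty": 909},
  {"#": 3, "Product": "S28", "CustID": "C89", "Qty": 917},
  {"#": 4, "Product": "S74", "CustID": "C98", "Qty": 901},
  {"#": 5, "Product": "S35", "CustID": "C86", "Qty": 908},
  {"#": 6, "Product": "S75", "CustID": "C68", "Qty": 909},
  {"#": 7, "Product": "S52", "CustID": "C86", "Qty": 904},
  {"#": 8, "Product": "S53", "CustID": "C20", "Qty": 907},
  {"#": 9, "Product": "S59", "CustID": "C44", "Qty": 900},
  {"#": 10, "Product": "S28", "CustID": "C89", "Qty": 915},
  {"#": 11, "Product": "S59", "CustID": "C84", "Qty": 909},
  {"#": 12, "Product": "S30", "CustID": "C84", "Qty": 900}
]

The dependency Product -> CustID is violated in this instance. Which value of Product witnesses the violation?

Product=S60: row 1 → CustID = C13 ✓
Product=S39: row 2 → CustID = C54 ✓
Product=S28: rows 3, 10 → CustID = C89, C89 ✓
Product=S74: row 4 → CustID = C98 ✓
Product=S35: row 5 → CustID = C86 ✓
Product=S75: row 6 → CustID = C68 ✓
Product=S52: row 7 → CustID = C86 ✓
Product=S53: row 8 → CustID = C20 ✓
Product=S59: rows 9, 11 → CustID takes values {C44, C84} — violation
Product=S30: row 12 → CustID = C84 ✓
The only Product value with inconsistent CustID is Product=S59.

S59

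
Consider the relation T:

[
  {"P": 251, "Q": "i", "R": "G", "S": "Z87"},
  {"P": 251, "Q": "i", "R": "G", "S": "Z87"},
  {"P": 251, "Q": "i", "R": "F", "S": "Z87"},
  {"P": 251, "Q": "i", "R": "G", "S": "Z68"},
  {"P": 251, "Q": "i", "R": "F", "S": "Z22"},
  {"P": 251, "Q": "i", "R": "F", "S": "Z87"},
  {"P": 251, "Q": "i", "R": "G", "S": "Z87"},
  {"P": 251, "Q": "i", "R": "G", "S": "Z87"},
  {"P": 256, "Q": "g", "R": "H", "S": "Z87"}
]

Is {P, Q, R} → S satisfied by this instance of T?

No

(P=251, Q=i, R=G): 5 rows → S takes values {Z87, Z68} — violation
(P=251, Q=i, R=F): 3 rows → S takes values {Z87, Z22} — violation
(P=256, Q=g, R=H): 1 row → S = Z87 ✓
Two rows agree on {P, Q, R} but differ on S, so {P, Q, R} → S does not hold.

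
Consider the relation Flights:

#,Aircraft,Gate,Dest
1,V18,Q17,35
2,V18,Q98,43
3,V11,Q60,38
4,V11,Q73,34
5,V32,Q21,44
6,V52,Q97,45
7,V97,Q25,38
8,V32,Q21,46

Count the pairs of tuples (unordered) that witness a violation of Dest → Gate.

Dest=38: violating pairs (3,7) — 1 pair.

1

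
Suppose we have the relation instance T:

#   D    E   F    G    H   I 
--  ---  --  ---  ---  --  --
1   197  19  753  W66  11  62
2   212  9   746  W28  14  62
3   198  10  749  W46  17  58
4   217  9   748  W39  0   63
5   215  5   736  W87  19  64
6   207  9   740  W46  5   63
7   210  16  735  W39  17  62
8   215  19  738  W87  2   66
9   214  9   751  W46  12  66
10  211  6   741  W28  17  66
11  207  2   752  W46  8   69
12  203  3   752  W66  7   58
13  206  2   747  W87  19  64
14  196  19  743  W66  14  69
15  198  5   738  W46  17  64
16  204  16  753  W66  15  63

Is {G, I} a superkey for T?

Rows 5 and 13 have the same {G, I} value (G=W87, I=64) but are distinct tuples, so {G, I} does not determine every attribute — not a superkey.

No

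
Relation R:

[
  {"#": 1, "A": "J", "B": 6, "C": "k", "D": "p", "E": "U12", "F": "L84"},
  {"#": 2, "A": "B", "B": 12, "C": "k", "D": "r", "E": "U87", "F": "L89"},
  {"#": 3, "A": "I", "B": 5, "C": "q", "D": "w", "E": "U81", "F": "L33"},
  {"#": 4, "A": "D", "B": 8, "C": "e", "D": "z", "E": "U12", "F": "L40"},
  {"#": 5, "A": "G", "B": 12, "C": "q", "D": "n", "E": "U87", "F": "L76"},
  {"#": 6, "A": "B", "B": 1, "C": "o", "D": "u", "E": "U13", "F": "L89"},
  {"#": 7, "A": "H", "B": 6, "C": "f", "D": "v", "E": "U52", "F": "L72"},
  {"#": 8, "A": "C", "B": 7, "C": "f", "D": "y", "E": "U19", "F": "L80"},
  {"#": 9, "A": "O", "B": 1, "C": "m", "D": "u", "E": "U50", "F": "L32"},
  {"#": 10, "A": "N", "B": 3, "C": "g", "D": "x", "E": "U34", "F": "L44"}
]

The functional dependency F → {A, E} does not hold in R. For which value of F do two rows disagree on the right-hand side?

L89

F=L84: row 1 → {A,E} = (J, U12) ✓
F=L89: rows 2, 6 → {A,E} takes values {(B, U87), (B, U13)} — violation
F=L33: row 3 → {A,E} = (I, U81) ✓
F=L40: row 4 → {A,E} = (D, U12) ✓
F=L76: row 5 → {A,E} = (G, U87) ✓
F=L72: row 7 → {A,E} = (H, U52) ✓
F=L80: row 8 → {A,E} = (C, U19) ✓
F=L32: row 9 → {A,E} = (O, U50) ✓
F=L44: row 10 → {A,E} = (N, U34) ✓
The only F value with inconsistent RHS is F=L89.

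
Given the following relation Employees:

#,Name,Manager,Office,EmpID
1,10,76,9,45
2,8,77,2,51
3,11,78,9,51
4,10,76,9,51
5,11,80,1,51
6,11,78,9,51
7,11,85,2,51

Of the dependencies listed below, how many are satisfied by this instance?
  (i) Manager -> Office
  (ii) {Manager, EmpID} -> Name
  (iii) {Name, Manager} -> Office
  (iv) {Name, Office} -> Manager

4

(i) Manager -> Office: every LHS value maps to a single RHS value — holds.
(ii) {Manager, EmpID} -> Name: every LHS value maps to a single RHS value — holds.
(iii) {Name, Manager} -> Office: every LHS value maps to a single RHS value — holds.
(iv) {Name, Office} -> Manager: every LHS value maps to a single RHS value — holds.
4 of the 4 dependencies hold.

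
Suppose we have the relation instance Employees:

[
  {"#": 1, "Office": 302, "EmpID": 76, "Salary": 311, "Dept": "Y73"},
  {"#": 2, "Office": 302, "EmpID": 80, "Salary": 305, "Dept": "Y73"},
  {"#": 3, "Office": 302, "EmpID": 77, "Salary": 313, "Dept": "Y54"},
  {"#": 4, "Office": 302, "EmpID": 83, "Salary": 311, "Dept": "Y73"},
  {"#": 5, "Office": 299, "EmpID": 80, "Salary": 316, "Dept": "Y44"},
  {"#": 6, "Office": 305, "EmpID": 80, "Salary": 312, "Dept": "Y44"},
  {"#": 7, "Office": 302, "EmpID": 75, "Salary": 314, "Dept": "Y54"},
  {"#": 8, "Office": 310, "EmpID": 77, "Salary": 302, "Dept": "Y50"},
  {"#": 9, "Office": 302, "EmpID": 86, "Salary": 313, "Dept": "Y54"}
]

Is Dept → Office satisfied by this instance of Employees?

Dept=Y73: rows 1, 2, 4 → Office = 302, 302, 302 ✓
Dept=Y54: rows 3, 7, 9 → Office = 302, 302, 302 ✓
Dept=Y44: rows 5, 6 → Office takes values {299, 305} — violation
Dept=Y50: row 8 → Office = 310 ✓
Two rows agree on Dept but differ on Office, so Dept → Office does not hold.

No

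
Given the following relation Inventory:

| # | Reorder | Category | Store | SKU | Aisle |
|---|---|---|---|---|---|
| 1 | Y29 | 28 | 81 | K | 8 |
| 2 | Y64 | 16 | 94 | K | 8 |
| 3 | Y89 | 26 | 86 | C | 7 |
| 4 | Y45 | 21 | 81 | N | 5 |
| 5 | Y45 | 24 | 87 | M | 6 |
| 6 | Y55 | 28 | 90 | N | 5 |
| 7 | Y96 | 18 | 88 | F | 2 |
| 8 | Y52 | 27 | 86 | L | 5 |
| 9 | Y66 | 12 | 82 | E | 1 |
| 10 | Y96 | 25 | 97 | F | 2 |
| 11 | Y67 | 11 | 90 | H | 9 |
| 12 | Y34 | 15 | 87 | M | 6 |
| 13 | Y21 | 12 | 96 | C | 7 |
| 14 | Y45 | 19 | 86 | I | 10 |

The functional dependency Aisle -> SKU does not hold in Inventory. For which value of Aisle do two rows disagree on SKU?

Aisle=8: rows 1, 2 → SKU = K, K ✓
Aisle=7: rows 3, 13 → SKU = C, C ✓
Aisle=5: rows 4, 6, 8 → SKU takes values {N, L} — violation
Aisle=6: rows 5, 12 → SKU = M, M ✓
Aisle=2: rows 7, 10 → SKU = F, F ✓
Aisle=1: row 9 → SKU = E ✓
Aisle=9: row 11 → SKU = H ✓
Aisle=10: row 14 → SKU = I ✓
The only Aisle value with inconsistent SKU is Aisle=5.

5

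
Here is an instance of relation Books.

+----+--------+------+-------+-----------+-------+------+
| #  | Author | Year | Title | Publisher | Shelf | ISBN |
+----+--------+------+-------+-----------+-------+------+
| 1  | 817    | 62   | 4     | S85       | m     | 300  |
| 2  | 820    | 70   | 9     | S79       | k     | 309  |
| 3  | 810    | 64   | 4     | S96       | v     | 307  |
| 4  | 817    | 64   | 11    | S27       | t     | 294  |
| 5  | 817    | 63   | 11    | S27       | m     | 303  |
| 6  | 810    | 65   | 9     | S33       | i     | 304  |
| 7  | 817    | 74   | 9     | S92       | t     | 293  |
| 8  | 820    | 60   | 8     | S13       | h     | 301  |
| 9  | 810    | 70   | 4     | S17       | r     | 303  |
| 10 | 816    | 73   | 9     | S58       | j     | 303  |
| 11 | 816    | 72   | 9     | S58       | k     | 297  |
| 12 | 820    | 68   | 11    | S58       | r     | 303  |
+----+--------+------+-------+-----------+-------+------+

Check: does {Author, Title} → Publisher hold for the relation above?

No

(Author=817, Title=4): row 1 → Publisher = S85 ✓
(Author=820, Title=9): row 2 → Publisher = S79 ✓
(Author=810, Title=4): rows 3, 9 → Publisher takes values {S96, S17} — violation
(Author=817, Title=11): rows 4, 5 → Publisher = S27, S27 ✓
(Author=810, Title=9): row 6 → Publisher = S33 ✓
(Author=817, Title=9): row 7 → Publisher = S92 ✓
(Author=820, Title=8): row 8 → Publisher = S13 ✓
(Author=816, Title=9): rows 10, 11 → Publisher = S58, S58 ✓
(Author=820, Title=11): row 12 → Publisher = S58 ✓
Two rows agree on {Author, Title} but differ on Publisher, so {Author, Title} → Publisher does not hold.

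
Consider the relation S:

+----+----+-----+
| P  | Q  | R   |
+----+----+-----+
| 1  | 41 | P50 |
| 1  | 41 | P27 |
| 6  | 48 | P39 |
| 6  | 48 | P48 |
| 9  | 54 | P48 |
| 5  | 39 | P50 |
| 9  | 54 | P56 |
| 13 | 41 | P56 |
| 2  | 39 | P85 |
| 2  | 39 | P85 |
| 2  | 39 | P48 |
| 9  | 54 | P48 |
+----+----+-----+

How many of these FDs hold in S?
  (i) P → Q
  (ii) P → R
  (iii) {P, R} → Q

(i) P → Q: every LHS value maps to a single RHS value — holds.
(ii) P → R: P=1: 2 rows → R takes values {P50, P27} — violation; P=6: 2 rows → R takes values {P39, P48} — violation; P=9: 3 rows → R takes values {P48, P56} — violation; P=2: 3 rows → R takes values {P85, P48} — violation — fails.
(iii) {P, R} → Q: every LHS value maps to a single RHS value — holds.
2 of the 3 dependencies hold.

2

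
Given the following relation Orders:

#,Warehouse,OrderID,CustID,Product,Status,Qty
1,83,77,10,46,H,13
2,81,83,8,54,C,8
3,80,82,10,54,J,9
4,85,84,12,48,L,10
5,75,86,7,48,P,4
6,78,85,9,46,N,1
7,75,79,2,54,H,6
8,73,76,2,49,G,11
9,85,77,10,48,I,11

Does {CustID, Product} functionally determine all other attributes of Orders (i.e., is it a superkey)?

All 9 rows have distinct {CustID, Product} values, so {CustID, Product} → (all attributes) holds and {CustID, Product} is a superkey.

Yes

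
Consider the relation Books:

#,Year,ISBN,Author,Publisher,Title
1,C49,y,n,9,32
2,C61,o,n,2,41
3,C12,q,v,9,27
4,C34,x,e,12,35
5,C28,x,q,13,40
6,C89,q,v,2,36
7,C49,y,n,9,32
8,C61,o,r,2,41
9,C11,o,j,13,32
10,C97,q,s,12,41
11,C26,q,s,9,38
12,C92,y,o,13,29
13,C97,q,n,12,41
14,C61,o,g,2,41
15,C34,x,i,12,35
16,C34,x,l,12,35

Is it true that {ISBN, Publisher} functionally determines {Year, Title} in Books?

No

(ISBN=y, Publisher=9): rows 1, 7 → {Year,Title} = (C49, 32), (C49, 32) ✓
(ISBN=o, Publisher=2): rows 2, 8, 14 → {Year,Title} = (C61, 41), (C61, 41), (C61, 41) ✓
(ISBN=q, Publisher=9): rows 3, 11 → {Year,Title} takes values {(C12, 27), (C26, 38)} — violation
(ISBN=x, Publisher=12): rows 4, 15, 16 → {Year,Title} = (C34, 35), (C34, 35), (C34, 35) ✓
(ISBN=x, Publisher=13): row 5 → {Year,Title} = (C28, 40) ✓
(ISBN=q, Publisher=2): row 6 → {Year,Title} = (C89, 36) ✓
(ISBN=o, Publisher=13): row 9 → {Year,Title} = (C11, 32) ✓
(ISBN=q, Publisher=12): rows 10, 13 → {Year,Title} = (C97, 41), (C97, 41) ✓
(ISBN=y, Publisher=13): row 12 → {Year,Title} = (C92, 29) ✓
Two rows agree on {ISBN, Publisher} but differ on {Year, Title}, so {ISBN, Publisher} → {Year, Title} does not hold.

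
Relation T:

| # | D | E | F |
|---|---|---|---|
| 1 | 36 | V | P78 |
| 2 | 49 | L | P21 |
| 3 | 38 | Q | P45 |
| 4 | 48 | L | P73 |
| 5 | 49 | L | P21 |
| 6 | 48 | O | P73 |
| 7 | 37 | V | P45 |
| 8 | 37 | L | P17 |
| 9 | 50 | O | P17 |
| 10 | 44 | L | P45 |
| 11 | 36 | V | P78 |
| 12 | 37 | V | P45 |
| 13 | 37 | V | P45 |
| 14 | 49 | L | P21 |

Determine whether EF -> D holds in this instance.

Yes

(E=V, F=P78): rows 1, 11 → D = 36, 36 ✓
(E=L, F=P21): rows 2, 5, 14 → D = 49, 49, 49 ✓
(E=Q, F=P45): row 3 → D = 38 ✓
(E=L, F=P73): row 4 → D = 48 ✓
(E=O, F=P73): row 6 → D = 48 ✓
(E=V, F=P45): rows 7, 12, 13 → D = 37, 37, 37 ✓
(E=L, F=P17): row 8 → D = 37 ✓
(E=O, F=P17): row 9 → D = 50 ✓
(E=L, F=P45): row 10 → D = 44 ✓
Every EF value is associated with a single D value, so EF -> D holds.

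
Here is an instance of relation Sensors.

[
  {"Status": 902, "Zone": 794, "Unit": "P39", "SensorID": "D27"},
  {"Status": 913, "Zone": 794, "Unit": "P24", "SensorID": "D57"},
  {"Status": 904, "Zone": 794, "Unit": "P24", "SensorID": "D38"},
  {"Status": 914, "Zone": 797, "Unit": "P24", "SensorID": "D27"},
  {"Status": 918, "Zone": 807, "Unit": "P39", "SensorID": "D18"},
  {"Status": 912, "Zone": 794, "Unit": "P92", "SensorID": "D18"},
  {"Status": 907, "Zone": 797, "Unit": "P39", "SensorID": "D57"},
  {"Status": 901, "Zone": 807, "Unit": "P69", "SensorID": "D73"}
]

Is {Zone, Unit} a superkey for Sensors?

No

Two distinct rows share (Zone=794, Unit=P24), so {Zone, Unit} does not determine every attribute — not a superkey.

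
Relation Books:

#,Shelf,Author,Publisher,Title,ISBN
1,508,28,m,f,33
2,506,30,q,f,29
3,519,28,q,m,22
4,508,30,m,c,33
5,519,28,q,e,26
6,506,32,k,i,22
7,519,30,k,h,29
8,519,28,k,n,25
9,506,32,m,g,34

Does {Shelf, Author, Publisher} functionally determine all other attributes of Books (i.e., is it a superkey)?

No

Rows 3 and 5 have the same {Shelf, Author, Publisher} value (Shelf=519, Author=28, Publisher=q) but are distinct tuples, so {Shelf, Author, Publisher} does not determine every attribute — not a superkey.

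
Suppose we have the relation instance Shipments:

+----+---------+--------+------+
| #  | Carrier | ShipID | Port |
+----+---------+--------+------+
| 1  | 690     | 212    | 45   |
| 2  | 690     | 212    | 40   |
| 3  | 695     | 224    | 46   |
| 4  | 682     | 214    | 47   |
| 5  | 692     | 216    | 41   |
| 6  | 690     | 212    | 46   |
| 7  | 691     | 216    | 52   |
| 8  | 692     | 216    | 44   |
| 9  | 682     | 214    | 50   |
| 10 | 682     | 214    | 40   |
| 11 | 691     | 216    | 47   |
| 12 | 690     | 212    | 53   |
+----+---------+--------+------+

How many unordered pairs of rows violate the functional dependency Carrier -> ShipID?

0

Carrier=690: all 4 rows agree on ShipID — 0 pairs.
Carrier=682: all 3 rows agree on ShipID — 0 pairs.
Carrier=692: all 2 rows agree on ShipID — 0 pairs.
Carrier=691: all 2 rows agree on ShipID — 0 pairs.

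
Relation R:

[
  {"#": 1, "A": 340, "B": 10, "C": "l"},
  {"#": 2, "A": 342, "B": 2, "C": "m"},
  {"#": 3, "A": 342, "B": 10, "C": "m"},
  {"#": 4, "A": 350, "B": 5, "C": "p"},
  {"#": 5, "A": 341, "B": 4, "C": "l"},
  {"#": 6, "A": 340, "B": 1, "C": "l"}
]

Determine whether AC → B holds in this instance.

No

(A=340, C=l): rows 1, 6 → B takes values {10, 1} — violation
(A=342, C=m): rows 2, 3 → B takes values {2, 10} — violation
(A=350, C=p): row 4 → B = 5 ✓
(A=341, C=l): row 5 → B = 4 ✓
Two rows agree on AC but differ on B, so AC → B does not hold.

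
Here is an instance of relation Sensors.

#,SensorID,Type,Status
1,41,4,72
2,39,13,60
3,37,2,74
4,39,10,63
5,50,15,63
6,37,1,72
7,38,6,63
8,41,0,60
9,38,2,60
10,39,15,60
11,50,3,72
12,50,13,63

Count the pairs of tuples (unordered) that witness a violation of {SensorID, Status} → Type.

2

(SensorID=39, Status=60): violating pairs (2,10) — 1 pair.
(SensorID=50, Status=63): violating pairs (5,12) — 1 pair.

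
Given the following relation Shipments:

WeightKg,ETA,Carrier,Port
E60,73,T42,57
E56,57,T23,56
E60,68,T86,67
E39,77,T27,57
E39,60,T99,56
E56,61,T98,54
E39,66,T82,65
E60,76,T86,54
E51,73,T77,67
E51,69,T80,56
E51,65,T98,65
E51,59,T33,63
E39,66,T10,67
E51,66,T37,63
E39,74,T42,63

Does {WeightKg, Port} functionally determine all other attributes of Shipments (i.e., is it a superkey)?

Two distinct rows share (WeightKg=E51, Port=63), so {WeightKg, Port} does not determine every attribute — not a superkey.

No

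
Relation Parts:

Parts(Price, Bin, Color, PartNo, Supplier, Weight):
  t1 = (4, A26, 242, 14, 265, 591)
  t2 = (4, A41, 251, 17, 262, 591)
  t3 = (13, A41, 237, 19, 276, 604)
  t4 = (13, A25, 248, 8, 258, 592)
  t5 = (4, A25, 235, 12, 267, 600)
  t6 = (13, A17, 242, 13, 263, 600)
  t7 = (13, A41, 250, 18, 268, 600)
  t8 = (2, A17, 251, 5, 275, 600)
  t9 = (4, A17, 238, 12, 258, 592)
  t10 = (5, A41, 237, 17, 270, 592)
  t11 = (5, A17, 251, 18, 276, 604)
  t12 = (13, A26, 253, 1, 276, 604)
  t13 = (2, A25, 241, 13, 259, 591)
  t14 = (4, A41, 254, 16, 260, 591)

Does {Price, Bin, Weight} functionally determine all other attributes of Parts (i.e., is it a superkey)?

Rows 2 and 14 have the same {Price, Bin, Weight} value (Price=4, Bin=A41, Weight=591) but are distinct tuples, so {Price, Bin, Weight} does not determine every attribute — not a superkey.

No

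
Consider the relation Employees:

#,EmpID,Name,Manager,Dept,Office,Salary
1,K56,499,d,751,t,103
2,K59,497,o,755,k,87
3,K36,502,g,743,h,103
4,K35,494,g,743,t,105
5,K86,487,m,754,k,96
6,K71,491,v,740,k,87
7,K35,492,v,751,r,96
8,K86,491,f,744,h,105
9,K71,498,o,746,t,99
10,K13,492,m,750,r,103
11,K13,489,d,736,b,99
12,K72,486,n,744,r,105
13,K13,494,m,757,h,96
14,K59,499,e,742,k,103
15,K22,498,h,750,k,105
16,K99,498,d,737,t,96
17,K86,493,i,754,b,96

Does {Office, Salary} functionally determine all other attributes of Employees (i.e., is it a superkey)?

Rows 2 and 6 have the same {Office, Salary} value (Office=k, Salary=87) but are distinct tuples, so {Office, Salary} does not determine every attribute — not a superkey.

No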